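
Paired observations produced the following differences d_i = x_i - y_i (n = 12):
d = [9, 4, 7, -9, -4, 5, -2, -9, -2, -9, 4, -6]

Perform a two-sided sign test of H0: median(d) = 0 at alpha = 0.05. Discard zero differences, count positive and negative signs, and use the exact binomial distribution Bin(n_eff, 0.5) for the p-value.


Step 1: Discard zero differences. Original n = 12; n_eff = number of nonzero differences = 12.
Nonzero differences (with sign): +9, +4, +7, -9, -4, +5, -2, -9, -2, -9, +4, -6
Step 2: Count signs: positive = 5, negative = 7.
Step 3: Under H0: P(positive) = 0.5, so the number of positives S ~ Bin(12, 0.5).
Step 4: Two-sided exact p-value = sum of Bin(12,0.5) probabilities at or below the observed probability = 0.774414.
Step 5: alpha = 0.05. fail to reject H0.

n_eff = 12, pos = 5, neg = 7, p = 0.774414, fail to reject H0.


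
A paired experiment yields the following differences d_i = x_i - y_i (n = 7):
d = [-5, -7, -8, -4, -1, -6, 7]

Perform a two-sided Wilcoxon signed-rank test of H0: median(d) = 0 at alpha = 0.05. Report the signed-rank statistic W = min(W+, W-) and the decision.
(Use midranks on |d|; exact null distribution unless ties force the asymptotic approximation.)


Step 1: Drop any zero differences (none here) and take |d_i|.
|d| = [5, 7, 8, 4, 1, 6, 7]
Step 2: Midrank |d_i| (ties get averaged ranks).
ranks: |5|->3, |7|->5.5, |8|->7, |4|->2, |1|->1, |6|->4, |7|->5.5
Step 3: Attach original signs; sum ranks with positive sign and with negative sign.
W+ = 5.5 = 5.5
W- = 3 + 5.5 + 7 + 2 + 1 + 4 = 22.5
(Check: W+ + W- = 28 should equal n(n+1)/2 = 28.)
Step 4: Test statistic W = min(W+, W-) = 5.5.
Step 5: Ties in |d|, so use the tie-corrected normal approximation.
        E[W] = n(n+1)/4 = 7*8/4 = 14.
        Tie groups: |d|=7 (t=2); sum(t^3 - t) = 6.
        Var[W] = n(n+1)(2n+1)/24 - sum(t^3-t)/48 = 840/24 - 6/48 = 34.875.
        z = (W - E[W]) / sqrt(Var[W]) = (5.5 - 14) / 5.9055 = -1.4393.
        Two-sided p = 2*Phi(z) = 0.150056.
Step 6: alpha = 0.05. fail to reject H0.

W+ = 5.5, W- = 22.5, W = min = 5.5, p = 0.150056, fail to reject H0.


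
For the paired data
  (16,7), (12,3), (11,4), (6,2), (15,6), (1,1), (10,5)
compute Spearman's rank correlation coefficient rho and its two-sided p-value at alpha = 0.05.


Step 1: Rank x and y separately (midranks; no ties here).
rank(x): 16->7, 12->5, 11->4, 6->2, 15->6, 1->1, 10->3
rank(y): 7->7, 3->3, 4->4, 2->2, 6->6, 1->1, 5->5
Step 2: d_i = R_x(i) - R_y(i); compute d_i^2.
  (7-7)^2=0, (5-3)^2=4, (4-4)^2=0, (2-2)^2=0, (6-6)^2=0, (1-1)^2=0, (3-5)^2=4
sum(d^2) = 8.
Step 3: rho = 1 - 6*8 / (7*(7^2 - 1)) = 1 - 48/336 = 0.857143.
Step 4: Under H0, t = rho * sqrt((n-2)/(1-rho^2)) = 3.7210 ~ t(5).
Step 5: Two-sided p-value from the t-distribution with 5 df = 0.013697.
Step 6: alpha = 0.05. reject H0.

rho = 0.8571, p = 0.013697, reject H0 at alpha = 0.05.


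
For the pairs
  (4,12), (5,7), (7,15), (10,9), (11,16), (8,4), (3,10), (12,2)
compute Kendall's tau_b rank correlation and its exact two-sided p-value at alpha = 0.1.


Step 1: Enumerate the 28 unordered pairs (i,j) with i<j and classify each by sign(x_j-x_i) * sign(y_j-y_i).
  (1,2):dx=+1,dy=-5->D; (1,3):dx=+3,dy=+3->C; (1,4):dx=+6,dy=-3->D; (1,5):dx=+7,dy=+4->C
  (1,6):dx=+4,dy=-8->D; (1,7):dx=-1,dy=-2->C; (1,8):dx=+8,dy=-10->D; (2,3):dx=+2,dy=+8->C
  (2,4):dx=+5,dy=+2->C; (2,5):dx=+6,dy=+9->C; (2,6):dx=+3,dy=-3->D; (2,7):dx=-2,dy=+3->D
  (2,8):dx=+7,dy=-5->D; (3,4):dx=+3,dy=-6->D; (3,5):dx=+4,dy=+1->C; (3,6):dx=+1,dy=-11->D
  (3,7):dx=-4,dy=-5->C; (3,8):dx=+5,dy=-13->D; (4,5):dx=+1,dy=+7->C; (4,6):dx=-2,dy=-5->C
  (4,7):dx=-7,dy=+1->D; (4,8):dx=+2,dy=-7->D; (5,6):dx=-3,dy=-12->C; (5,7):dx=-8,dy=-6->C
  (5,8):dx=+1,dy=-14->D; (6,7):dx=-5,dy=+6->D; (6,8):dx=+4,dy=-2->D; (7,8):dx=+9,dy=-8->D
Step 2: C = 12, D = 16, total pairs = 28.
Step 3: tau = (C - D)/(n(n-1)/2) = (12 - 16)/28 = -0.142857.
Step 4: Exact two-sided p-value (enumerate n! = 40320 permutations of y under H0): p = 0.719544.
Step 5: alpha = 0.1. fail to reject H0.

tau_b = -0.1429 (C=12, D=16), p = 0.719544, fail to reject H0.


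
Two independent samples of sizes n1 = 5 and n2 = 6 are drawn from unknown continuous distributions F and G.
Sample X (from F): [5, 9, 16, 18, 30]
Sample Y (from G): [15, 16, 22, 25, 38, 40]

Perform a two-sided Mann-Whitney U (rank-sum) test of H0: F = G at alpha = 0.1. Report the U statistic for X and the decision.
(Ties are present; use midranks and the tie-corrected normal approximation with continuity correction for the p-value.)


Step 1: Combine and sort all 11 observations; assign midranks.
sorted (value, group): (5,X), (9,X), (15,Y), (16,X), (16,Y), (18,X), (22,Y), (25,Y), (30,X), (38,Y), (40,Y)
ranks: 5->1, 9->2, 15->3, 16->4.5, 16->4.5, 18->6, 22->7, 25->8, 30->9, 38->10, 40->11
Step 2: Rank sum for X: R1 = 1 + 2 + 4.5 + 6 + 9 = 22.5.
Step 3: U_X = R1 - n1(n1+1)/2 = 22.5 - 5*6/2 = 22.5 - 15 = 7.5.
       U_Y = n1*n2 - U_X = 30 - 7.5 = 22.5.
Step 4: Ties are present, so use the tie-corrected normal approximation (with continuity correction) for the p-value.
Step 5: p-value = 0.200217; compare to alpha = 0.1. fail to reject H0.

U_X = 7.5, p = 0.200217, fail to reject H0 at alpha = 0.1.


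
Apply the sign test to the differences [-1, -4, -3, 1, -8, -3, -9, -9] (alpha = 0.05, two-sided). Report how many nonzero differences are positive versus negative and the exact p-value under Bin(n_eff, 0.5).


Step 1: Discard zero differences. Original n = 8; n_eff = number of nonzero differences = 8.
Nonzero differences (with sign): -1, -4, -3, +1, -8, -3, -9, -9
Step 2: Count signs: positive = 1, negative = 7.
Step 3: Under H0: P(positive) = 0.5, so the number of positives S ~ Bin(8, 0.5).
Step 4: Two-sided exact p-value = sum of Bin(8,0.5) probabilities at or below the observed probability = 0.070312.
Step 5: alpha = 0.05. fail to reject H0.

n_eff = 8, pos = 1, neg = 7, p = 0.070312, fail to reject H0.


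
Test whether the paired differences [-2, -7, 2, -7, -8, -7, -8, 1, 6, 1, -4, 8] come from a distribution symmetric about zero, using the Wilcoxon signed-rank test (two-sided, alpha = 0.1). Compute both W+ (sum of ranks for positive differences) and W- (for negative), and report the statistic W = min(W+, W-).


Step 1: Drop any zero differences (none here) and take |d_i|.
|d| = [2, 7, 2, 7, 8, 7, 8, 1, 6, 1, 4, 8]
Step 2: Midrank |d_i| (ties get averaged ranks).
ranks: |2|->3.5, |7|->8, |2|->3.5, |7|->8, |8|->11, |7|->8, |8|->11, |1|->1.5, |6|->6, |1|->1.5, |4|->5, |8|->11
Step 3: Attach original signs; sum ranks with positive sign and with negative sign.
W+ = 3.5 + 1.5 + 6 + 1.5 + 11 = 23.5
W- = 3.5 + 8 + 8 + 11 + 8 + 11 + 5 = 54.5
(Check: W+ + W- = 78 should equal n(n+1)/2 = 78.)
Step 4: Test statistic W = min(W+, W-) = 23.5.
Step 5: Ties in |d|, so use the tie-corrected normal approximation.
        E[W] = n(n+1)/4 = 12*13/4 = 39.
        Tie groups: |d|=1 (t=2), |d|=2 (t=2), |d|=7 (t=3), |d|=8 (t=3); sum(t^3 - t) = 60.
        Var[W] = n(n+1)(2n+1)/24 - sum(t^3-t)/48 = 3900/24 - 60/48 = 161.25.
        z = (W - E[W]) / sqrt(Var[W]) = (23.5 - 39) / 12.6984 = -1.2206.
        Two-sided p = 2*Phi(z) = 0.222228.
Step 6: alpha = 0.1. fail to reject H0.

W+ = 23.5, W- = 54.5, W = min = 23.5, p = 0.222228, fail to reject H0.


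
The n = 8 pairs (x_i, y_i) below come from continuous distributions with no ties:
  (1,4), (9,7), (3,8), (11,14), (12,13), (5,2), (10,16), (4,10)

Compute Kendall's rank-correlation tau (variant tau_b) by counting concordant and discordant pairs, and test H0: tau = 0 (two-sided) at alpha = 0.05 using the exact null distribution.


Step 1: Enumerate the 28 unordered pairs (i,j) with i<j and classify each by sign(x_j-x_i) * sign(y_j-y_i).
  (1,2):dx=+8,dy=+3->C; (1,3):dx=+2,dy=+4->C; (1,4):dx=+10,dy=+10->C; (1,5):dx=+11,dy=+9->C
  (1,6):dx=+4,dy=-2->D; (1,7):dx=+9,dy=+12->C; (1,8):dx=+3,dy=+6->C; (2,3):dx=-6,dy=+1->D
  (2,4):dx=+2,dy=+7->C; (2,5):dx=+3,dy=+6->C; (2,6):dx=-4,dy=-5->C; (2,7):dx=+1,dy=+9->C
  (2,8):dx=-5,dy=+3->D; (3,4):dx=+8,dy=+6->C; (3,5):dx=+9,dy=+5->C; (3,6):dx=+2,dy=-6->D
  (3,7):dx=+7,dy=+8->C; (3,8):dx=+1,dy=+2->C; (4,5):dx=+1,dy=-1->D; (4,6):dx=-6,dy=-12->C
  (4,7):dx=-1,dy=+2->D; (4,8):dx=-7,dy=-4->C; (5,6):dx=-7,dy=-11->C; (5,7):dx=-2,dy=+3->D
  (5,8):dx=-8,dy=-3->C; (6,7):dx=+5,dy=+14->C; (6,8):dx=-1,dy=+8->D; (7,8):dx=-6,dy=-6->C
Step 2: C = 20, D = 8, total pairs = 28.
Step 3: tau = (C - D)/(n(n-1)/2) = (20 - 8)/28 = 0.428571.
Step 4: Exact two-sided p-value (enumerate n! = 40320 permutations of y under H0): p = 0.178869.
Step 5: alpha = 0.05. fail to reject H0.

tau_b = 0.4286 (C=20, D=8), p = 0.178869, fail to reject H0.


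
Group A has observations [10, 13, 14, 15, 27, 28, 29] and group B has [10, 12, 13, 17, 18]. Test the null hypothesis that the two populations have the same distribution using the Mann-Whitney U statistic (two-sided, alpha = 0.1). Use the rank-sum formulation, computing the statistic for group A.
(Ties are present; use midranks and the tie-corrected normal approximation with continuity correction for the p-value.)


Step 1: Combine and sort all 12 observations; assign midranks.
sorted (value, group): (10,X), (10,Y), (12,Y), (13,X), (13,Y), (14,X), (15,X), (17,Y), (18,Y), (27,X), (28,X), (29,X)
ranks: 10->1.5, 10->1.5, 12->3, 13->4.5, 13->4.5, 14->6, 15->7, 17->8, 18->9, 27->10, 28->11, 29->12
Step 2: Rank sum for X: R1 = 1.5 + 4.5 + 6 + 7 + 10 + 11 + 12 = 52.
Step 3: U_X = R1 - n1(n1+1)/2 = 52 - 7*8/2 = 52 - 28 = 24.
       U_Y = n1*n2 - U_X = 35 - 24 = 11.
Step 4: Ties are present, so use the tie-corrected normal approximation (with continuity correction) for the p-value.
Step 5: p-value = 0.328162; compare to alpha = 0.1. fail to reject H0.

U_X = 24, p = 0.328162, fail to reject H0 at alpha = 0.1.


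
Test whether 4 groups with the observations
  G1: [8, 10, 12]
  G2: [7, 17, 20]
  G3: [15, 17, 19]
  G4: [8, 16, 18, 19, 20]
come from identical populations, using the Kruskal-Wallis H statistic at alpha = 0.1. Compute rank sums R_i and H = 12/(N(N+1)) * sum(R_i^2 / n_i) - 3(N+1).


Step 1: Combine all N = 14 observations and assign midranks.
sorted (value, group, rank): (7,G2,1), (8,G1,2.5), (8,G4,2.5), (10,G1,4), (12,G1,5), (15,G3,6), (16,G4,7), (17,G2,8.5), (17,G3,8.5), (18,G4,10), (19,G3,11.5), (19,G4,11.5), (20,G2,13.5), (20,G4,13.5)
Step 2: Sum ranks within each group.
R_1 = 11.5 (n_1 = 3)
R_2 = 23 (n_2 = 3)
R_3 = 26 (n_3 = 3)
R_4 = 44.5 (n_4 = 5)
Step 3: H = 12/(N(N+1)) * sum(R_i^2/n_i) - 3(N+1)
     = 12/(14*15) * (11.5^2/3 + 23^2/3 + 26^2/3 + 44.5^2/5) - 3*15
     = 0.057143 * 841.8 - 45
     = 3.102857.
Step 4: Ties present; correction factor C = 1 - 24/(14^3 - 14) = 0.991209. Corrected H = 3.102857 / 0.991209 = 3.130377.
Step 5: Under H0, H ~ chi^2(3); p-value = 0.371957.
Step 6: alpha = 0.1. fail to reject H0.

H = 3.1304, df = 3, p = 0.371957, fail to reject H0.


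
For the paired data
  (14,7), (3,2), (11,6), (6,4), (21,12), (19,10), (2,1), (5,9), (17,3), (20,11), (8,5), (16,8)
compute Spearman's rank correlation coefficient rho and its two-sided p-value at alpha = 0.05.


Step 1: Rank x and y separately (midranks; no ties here).
rank(x): 14->7, 3->2, 11->6, 6->4, 21->12, 19->10, 2->1, 5->3, 17->9, 20->11, 8->5, 16->8
rank(y): 7->7, 2->2, 6->6, 4->4, 12->12, 10->10, 1->1, 9->9, 3->3, 11->11, 5->5, 8->8
Step 2: d_i = R_x(i) - R_y(i); compute d_i^2.
  (7-7)^2=0, (2-2)^2=0, (6-6)^2=0, (4-4)^2=0, (12-12)^2=0, (10-10)^2=0, (1-1)^2=0, (3-9)^2=36, (9-3)^2=36, (11-11)^2=0, (5-5)^2=0, (8-8)^2=0
sum(d^2) = 72.
Step 3: rho = 1 - 6*72 / (12*(12^2 - 1)) = 1 - 432/1716 = 0.748252.
Step 4: Under H0, t = rho * sqrt((n-2)/(1-rho^2)) = 3.5667 ~ t(10).
Step 5: Two-sided p-value from the t-distribution with 10 df = 0.005124.
Step 6: alpha = 0.05. reject H0.

rho = 0.7483, p = 0.005124, reject H0 at alpha = 0.05.


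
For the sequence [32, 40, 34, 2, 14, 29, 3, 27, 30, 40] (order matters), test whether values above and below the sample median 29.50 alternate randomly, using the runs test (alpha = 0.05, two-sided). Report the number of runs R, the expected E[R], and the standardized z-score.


Step 1: Compute median = 29.50; label A = above, B = below.
Labels in order: AAABBBBBAA  (n_A = 5, n_B = 5)
Step 2: Count runs R = 3.
Step 3: Under H0 (random ordering), E[R] = 2*n_A*n_B/(n_A+n_B) + 1 = 2*5*5/10 + 1 = 6.0000.
        Var[R] = 2*n_A*n_B*(2*n_A*n_B - n_A - n_B) / ((n_A+n_B)^2 * (n_A+n_B-1)) = 2000/900 = 2.2222.
        SD[R] = 1.4907.
Step 4: Continuity-corrected z = (R + 0.5 - E[R]) / SD[R] = (3 + 0.5 - 6.0000) / 1.4907 = -1.6771.
Step 5: Two-sided p-value via normal approximation = 2*(1 - Phi(|z|)) = 0.093533.
Step 6: alpha = 0.05. fail to reject H0.

R = 3, z = -1.6771, p = 0.093533, fail to reject H0.


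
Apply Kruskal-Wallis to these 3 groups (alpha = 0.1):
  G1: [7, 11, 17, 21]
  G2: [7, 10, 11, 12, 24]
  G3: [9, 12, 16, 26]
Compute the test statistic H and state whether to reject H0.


Step 1: Combine all N = 13 observations and assign midranks.
sorted (value, group, rank): (7,G1,1.5), (7,G2,1.5), (9,G3,3), (10,G2,4), (11,G1,5.5), (11,G2,5.5), (12,G2,7.5), (12,G3,7.5), (16,G3,9), (17,G1,10), (21,G1,11), (24,G2,12), (26,G3,13)
Step 2: Sum ranks within each group.
R_1 = 28 (n_1 = 4)
R_2 = 30.5 (n_2 = 5)
R_3 = 32.5 (n_3 = 4)
Step 3: H = 12/(N(N+1)) * sum(R_i^2/n_i) - 3(N+1)
     = 12/(13*14) * (28^2/4 + 30.5^2/5 + 32.5^2/4) - 3*14
     = 0.065934 * 646.112 - 42
     = 0.600824.
Step 4: Ties present; correction factor C = 1 - 18/(13^3 - 13) = 0.991758. Corrected H = 0.600824 / 0.991758 = 0.605817.
Step 5: Under H0, H ~ chi^2(2); p-value = 0.738667.
Step 6: alpha = 0.1. fail to reject H0.

H = 0.6058, df = 2, p = 0.738667, fail to reject H0.


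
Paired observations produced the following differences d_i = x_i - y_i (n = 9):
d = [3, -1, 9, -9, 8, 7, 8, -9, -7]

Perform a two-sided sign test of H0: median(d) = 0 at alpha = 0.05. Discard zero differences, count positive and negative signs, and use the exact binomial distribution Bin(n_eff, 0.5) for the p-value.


Step 1: Discard zero differences. Original n = 9; n_eff = number of nonzero differences = 9.
Nonzero differences (with sign): +3, -1, +9, -9, +8, +7, +8, -9, -7
Step 2: Count signs: positive = 5, negative = 4.
Step 3: Under H0: P(positive) = 0.5, so the number of positives S ~ Bin(9, 0.5).
Step 4: Two-sided exact p-value = sum of Bin(9,0.5) probabilities at or below the observed probability = 1.000000.
Step 5: alpha = 0.05. fail to reject H0.

n_eff = 9, pos = 5, neg = 4, p = 1.000000, fail to reject H0.


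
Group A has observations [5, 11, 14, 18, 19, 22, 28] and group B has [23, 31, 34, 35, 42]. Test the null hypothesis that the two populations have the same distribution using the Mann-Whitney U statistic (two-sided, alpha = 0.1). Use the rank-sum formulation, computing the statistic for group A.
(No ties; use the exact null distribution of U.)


Step 1: Combine and sort all 12 observations; assign midranks.
sorted (value, group): (5,X), (11,X), (14,X), (18,X), (19,X), (22,X), (23,Y), (28,X), (31,Y), (34,Y), (35,Y), (42,Y)
ranks: 5->1, 11->2, 14->3, 18->4, 19->5, 22->6, 23->7, 28->8, 31->9, 34->10, 35->11, 42->12
Step 2: Rank sum for X: R1 = 1 + 2 + 3 + 4 + 5 + 6 + 8 = 29.
Step 3: U_X = R1 - n1(n1+1)/2 = 29 - 7*8/2 = 29 - 28 = 1.
       U_Y = n1*n2 - U_X = 35 - 1 = 34.
Step 4: No ties, so the exact null distribution of U (based on enumerating the C(12,7) = 792 equally likely rank assignments) gives the two-sided p-value.
Step 5: p-value = 0.005051; compare to alpha = 0.1. reject H0.

U_X = 1, p = 0.005051, reject H0 at alpha = 0.1.


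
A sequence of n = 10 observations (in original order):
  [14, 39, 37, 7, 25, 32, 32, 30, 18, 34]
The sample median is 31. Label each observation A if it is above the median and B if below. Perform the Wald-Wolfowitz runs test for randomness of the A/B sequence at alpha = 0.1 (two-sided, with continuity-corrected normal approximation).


Step 1: Compute median = 31; label A = above, B = below.
Labels in order: BAABBAABBA  (n_A = 5, n_B = 5)
Step 2: Count runs R = 6.
Step 3: Under H0 (random ordering), E[R] = 2*n_A*n_B/(n_A+n_B) + 1 = 2*5*5/10 + 1 = 6.0000.
        Var[R] = 2*n_A*n_B*(2*n_A*n_B - n_A - n_B) / ((n_A+n_B)^2 * (n_A+n_B-1)) = 2000/900 = 2.2222.
        SD[R] = 1.4907.
Step 4: R = E[R], so z = 0 with no continuity correction.
Step 5: Two-sided p-value via normal approximation = 2*(1 - Phi(|z|)) = 1.000000.
Step 6: alpha = 0.1. fail to reject H0.

R = 6, z = 0.0000, p = 1.000000, fail to reject H0.


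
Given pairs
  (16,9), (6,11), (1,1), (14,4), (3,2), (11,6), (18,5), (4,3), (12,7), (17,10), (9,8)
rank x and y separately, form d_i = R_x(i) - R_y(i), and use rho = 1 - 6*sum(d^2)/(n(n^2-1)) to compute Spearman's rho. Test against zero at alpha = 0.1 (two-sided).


Step 1: Rank x and y separately (midranks; no ties here).
rank(x): 16->9, 6->4, 1->1, 14->8, 3->2, 11->6, 18->11, 4->3, 12->7, 17->10, 9->5
rank(y): 9->9, 11->11, 1->1, 4->4, 2->2, 6->6, 5->5, 3->3, 7->7, 10->10, 8->8
Step 2: d_i = R_x(i) - R_y(i); compute d_i^2.
  (9-9)^2=0, (4-11)^2=49, (1-1)^2=0, (8-4)^2=16, (2-2)^2=0, (6-6)^2=0, (11-5)^2=36, (3-3)^2=0, (7-7)^2=0, (10-10)^2=0, (5-8)^2=9
sum(d^2) = 110.
Step 3: rho = 1 - 6*110 / (11*(11^2 - 1)) = 1 - 660/1320 = 0.500000.
Step 4: Under H0, t = rho * sqrt((n-2)/(1-rho^2)) = 1.7321 ~ t(9).
Step 5: Two-sided p-value from the t-distribution with 9 df = 0.117307.
Step 6: alpha = 0.1. fail to reject H0.

rho = 0.5000, p = 0.117307, fail to reject H0 at alpha = 0.1.


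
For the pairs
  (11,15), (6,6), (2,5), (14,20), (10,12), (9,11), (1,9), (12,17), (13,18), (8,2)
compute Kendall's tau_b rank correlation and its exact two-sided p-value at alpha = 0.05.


Step 1: Enumerate the 45 unordered pairs (i,j) with i<j and classify each by sign(x_j-x_i) * sign(y_j-y_i).
  (1,2):dx=-5,dy=-9->C; (1,3):dx=-9,dy=-10->C; (1,4):dx=+3,dy=+5->C; (1,5):dx=-1,dy=-3->C
  (1,6):dx=-2,dy=-4->C; (1,7):dx=-10,dy=-6->C; (1,8):dx=+1,dy=+2->C; (1,9):dx=+2,dy=+3->C
  (1,10):dx=-3,dy=-13->C; (2,3):dx=-4,dy=-1->C; (2,4):dx=+8,dy=+14->C; (2,5):dx=+4,dy=+6->C
  (2,6):dx=+3,dy=+5->C; (2,7):dx=-5,dy=+3->D; (2,8):dx=+6,dy=+11->C; (2,9):dx=+7,dy=+12->C
  (2,10):dx=+2,dy=-4->D; (3,4):dx=+12,dy=+15->C; (3,5):dx=+8,dy=+7->C; (3,6):dx=+7,dy=+6->C
  (3,7):dx=-1,dy=+4->D; (3,8):dx=+10,dy=+12->C; (3,9):dx=+11,dy=+13->C; (3,10):dx=+6,dy=-3->D
  (4,5):dx=-4,dy=-8->C; (4,6):dx=-5,dy=-9->C; (4,7):dx=-13,dy=-11->C; (4,8):dx=-2,dy=-3->C
  (4,9):dx=-1,dy=-2->C; (4,10):dx=-6,dy=-18->C; (5,6):dx=-1,dy=-1->C; (5,7):dx=-9,dy=-3->C
  (5,8):dx=+2,dy=+5->C; (5,9):dx=+3,dy=+6->C; (5,10):dx=-2,dy=-10->C; (6,7):dx=-8,dy=-2->C
  (6,8):dx=+3,dy=+6->C; (6,9):dx=+4,dy=+7->C; (6,10):dx=-1,dy=-9->C; (7,8):dx=+11,dy=+8->C
  (7,9):dx=+12,dy=+9->C; (7,10):dx=+7,dy=-7->D; (8,9):dx=+1,dy=+1->C; (8,10):dx=-4,dy=-15->C
  (9,10):dx=-5,dy=-16->C
Step 2: C = 40, D = 5, total pairs = 45.
Step 3: tau = (C - D)/(n(n-1)/2) = (40 - 5)/45 = 0.777778.
Step 4: Exact two-sided p-value (enumerate n! = 3628800 permutations of y under H0): p = 0.000946.
Step 5: alpha = 0.05. reject H0.

tau_b = 0.7778 (C=40, D=5), p = 0.000946, reject H0.


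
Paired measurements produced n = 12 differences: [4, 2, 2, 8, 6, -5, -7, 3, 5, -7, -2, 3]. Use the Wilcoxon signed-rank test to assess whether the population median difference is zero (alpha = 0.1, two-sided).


Step 1: Drop any zero differences (none here) and take |d_i|.
|d| = [4, 2, 2, 8, 6, 5, 7, 3, 5, 7, 2, 3]
Step 2: Midrank |d_i| (ties get averaged ranks).
ranks: |4|->6, |2|->2, |2|->2, |8|->12, |6|->9, |5|->7.5, |7|->10.5, |3|->4.5, |5|->7.5, |7|->10.5, |2|->2, |3|->4.5
Step 3: Attach original signs; sum ranks with positive sign and with negative sign.
W+ = 6 + 2 + 2 + 12 + 9 + 4.5 + 7.5 + 4.5 = 47.5
W- = 7.5 + 10.5 + 10.5 + 2 = 30.5
(Check: W+ + W- = 78 should equal n(n+1)/2 = 78.)
Step 4: Test statistic W = min(W+, W-) = 30.5.
Step 5: Ties in |d|, so use the tie-corrected normal approximation.
        E[W] = n(n+1)/4 = 12*13/4 = 39.
        Tie groups: |d|=2 (t=3), |d|=3 (t=2), |d|=5 (t=2), |d|=7 (t=2); sum(t^3 - t) = 42.
        Var[W] = n(n+1)(2n+1)/24 - sum(t^3-t)/48 = 3900/24 - 42/48 = 161.625.
        z = (W - E[W]) / sqrt(Var[W]) = (30.5 - 39) / 12.7132 = -0.6686.
        Two-sided p = 2*Phi(z) = 0.503752.
Step 6: alpha = 0.1. fail to reject H0.

W+ = 47.5, W- = 30.5, W = min = 30.5, p = 0.503752, fail to reject H0.


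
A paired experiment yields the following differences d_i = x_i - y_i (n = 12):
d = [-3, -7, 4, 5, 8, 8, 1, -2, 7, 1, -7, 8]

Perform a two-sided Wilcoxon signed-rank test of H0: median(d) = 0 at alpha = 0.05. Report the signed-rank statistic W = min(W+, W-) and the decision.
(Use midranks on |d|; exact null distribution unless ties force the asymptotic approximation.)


Step 1: Drop any zero differences (none here) and take |d_i|.
|d| = [3, 7, 4, 5, 8, 8, 1, 2, 7, 1, 7, 8]
Step 2: Midrank |d_i| (ties get averaged ranks).
ranks: |3|->4, |7|->8, |4|->5, |5|->6, |8|->11, |8|->11, |1|->1.5, |2|->3, |7|->8, |1|->1.5, |7|->8, |8|->11
Step 3: Attach original signs; sum ranks with positive sign and with negative sign.
W+ = 5 + 6 + 11 + 11 + 1.5 + 8 + 1.5 + 11 = 55
W- = 4 + 8 + 3 + 8 = 23
(Check: W+ + W- = 78 should equal n(n+1)/2 = 78.)
Step 4: Test statistic W = min(W+, W-) = 23.
Step 5: Ties in |d|, so use the tie-corrected normal approximation.
        E[W] = n(n+1)/4 = 12*13/4 = 39.
        Tie groups: |d|=1 (t=2), |d|=7 (t=3), |d|=8 (t=3); sum(t^3 - t) = 54.
        Var[W] = n(n+1)(2n+1)/24 - sum(t^3-t)/48 = 3900/24 - 54/48 = 161.375.
        z = (W - E[W]) / sqrt(Var[W]) = (23 - 39) / 12.7033 = -1.2595.
        Two-sided p = 2*Phi(z) = 0.207846.
Step 6: alpha = 0.05. fail to reject H0.

W+ = 55, W- = 23, W = min = 23, p = 0.207846, fail to reject H0.


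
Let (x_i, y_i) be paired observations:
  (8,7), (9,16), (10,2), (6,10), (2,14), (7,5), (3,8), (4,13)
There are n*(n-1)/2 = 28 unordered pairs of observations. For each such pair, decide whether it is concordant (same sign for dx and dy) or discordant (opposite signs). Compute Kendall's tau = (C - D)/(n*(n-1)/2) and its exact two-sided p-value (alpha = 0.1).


Step 1: Enumerate the 28 unordered pairs (i,j) with i<j and classify each by sign(x_j-x_i) * sign(y_j-y_i).
  (1,2):dx=+1,dy=+9->C; (1,3):dx=+2,dy=-5->D; (1,4):dx=-2,dy=+3->D; (1,5):dx=-6,dy=+7->D
  (1,6):dx=-1,dy=-2->C; (1,7):dx=-5,dy=+1->D; (1,8):dx=-4,dy=+6->D; (2,3):dx=+1,dy=-14->D
  (2,4):dx=-3,dy=-6->C; (2,5):dx=-7,dy=-2->C; (2,6):dx=-2,dy=-11->C; (2,7):dx=-6,dy=-8->C
  (2,8):dx=-5,dy=-3->C; (3,4):dx=-4,dy=+8->D; (3,5):dx=-8,dy=+12->D; (3,6):dx=-3,dy=+3->D
  (3,7):dx=-7,dy=+6->D; (3,8):dx=-6,dy=+11->D; (4,5):dx=-4,dy=+4->D; (4,6):dx=+1,dy=-5->D
  (4,7):dx=-3,dy=-2->C; (4,8):dx=-2,dy=+3->D; (5,6):dx=+5,dy=-9->D; (5,7):dx=+1,dy=-6->D
  (5,8):dx=+2,dy=-1->D; (6,7):dx=-4,dy=+3->D; (6,8):dx=-3,dy=+8->D; (7,8):dx=+1,dy=+5->C
Step 2: C = 9, D = 19, total pairs = 28.
Step 3: tau = (C - D)/(n(n-1)/2) = (9 - 19)/28 = -0.357143.
Step 4: Exact two-sided p-value (enumerate n! = 40320 permutations of y under H0): p = 0.275099.
Step 5: alpha = 0.1. fail to reject H0.

tau_b = -0.3571 (C=9, D=19), p = 0.275099, fail to reject H0.


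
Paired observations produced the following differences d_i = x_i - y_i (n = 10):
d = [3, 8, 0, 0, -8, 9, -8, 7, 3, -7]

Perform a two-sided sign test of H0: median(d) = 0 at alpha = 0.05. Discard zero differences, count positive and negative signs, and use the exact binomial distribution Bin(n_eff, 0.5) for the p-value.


Step 1: Discard zero differences. Original n = 10; n_eff = number of nonzero differences = 8.
Nonzero differences (with sign): +3, +8, -8, +9, -8, +7, +3, -7
Step 2: Count signs: positive = 5, negative = 3.
Step 3: Under H0: P(positive) = 0.5, so the number of positives S ~ Bin(8, 0.5).
Step 4: Two-sided exact p-value = sum of Bin(8,0.5) probabilities at or below the observed probability = 0.726562.
Step 5: alpha = 0.05. fail to reject H0.

n_eff = 8, pos = 5, neg = 3, p = 0.726562, fail to reject H0.


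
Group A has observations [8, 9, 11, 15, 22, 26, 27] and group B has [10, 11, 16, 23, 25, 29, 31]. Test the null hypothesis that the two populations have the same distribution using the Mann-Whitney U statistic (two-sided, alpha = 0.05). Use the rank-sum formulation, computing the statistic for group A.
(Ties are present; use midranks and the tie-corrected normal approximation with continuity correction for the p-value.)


Step 1: Combine and sort all 14 observations; assign midranks.
sorted (value, group): (8,X), (9,X), (10,Y), (11,X), (11,Y), (15,X), (16,Y), (22,X), (23,Y), (25,Y), (26,X), (27,X), (29,Y), (31,Y)
ranks: 8->1, 9->2, 10->3, 11->4.5, 11->4.5, 15->6, 16->7, 22->8, 23->9, 25->10, 26->11, 27->12, 29->13, 31->14
Step 2: Rank sum for X: R1 = 1 + 2 + 4.5 + 6 + 8 + 11 + 12 = 44.5.
Step 3: U_X = R1 - n1(n1+1)/2 = 44.5 - 7*8/2 = 44.5 - 28 = 16.5.
       U_Y = n1*n2 - U_X = 49 - 16.5 = 32.5.
Step 4: Ties are present, so use the tie-corrected normal approximation (with continuity correction) for the p-value.
Step 5: p-value = 0.337373; compare to alpha = 0.05. fail to reject H0.

U_X = 16.5, p = 0.337373, fail to reject H0 at alpha = 0.05.


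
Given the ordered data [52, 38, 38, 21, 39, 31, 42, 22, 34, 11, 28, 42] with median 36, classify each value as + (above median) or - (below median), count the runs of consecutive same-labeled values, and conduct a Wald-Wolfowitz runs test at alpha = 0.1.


Step 1: Compute median = 36; label A = above, B = below.
Labels in order: AAABABABBBBA  (n_A = 6, n_B = 6)
Step 2: Count runs R = 7.
Step 3: Under H0 (random ordering), E[R] = 2*n_A*n_B/(n_A+n_B) + 1 = 2*6*6/12 + 1 = 7.0000.
        Var[R] = 2*n_A*n_B*(2*n_A*n_B - n_A - n_B) / ((n_A+n_B)^2 * (n_A+n_B-1)) = 4320/1584 = 2.7273.
        SD[R] = 1.6514.
Step 4: R = E[R], so z = 0 with no continuity correction.
Step 5: Two-sided p-value via normal approximation = 2*(1 - Phi(|z|)) = 1.000000.
Step 6: alpha = 0.1. fail to reject H0.

R = 7, z = 0.0000, p = 1.000000, fail to reject H0.


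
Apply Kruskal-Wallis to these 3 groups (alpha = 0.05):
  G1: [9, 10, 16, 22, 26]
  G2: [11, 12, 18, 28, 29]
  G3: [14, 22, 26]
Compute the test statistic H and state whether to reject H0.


Step 1: Combine all N = 13 observations and assign midranks.
sorted (value, group, rank): (9,G1,1), (10,G1,2), (11,G2,3), (12,G2,4), (14,G3,5), (16,G1,6), (18,G2,7), (22,G1,8.5), (22,G3,8.5), (26,G1,10.5), (26,G3,10.5), (28,G2,12), (29,G2,13)
Step 2: Sum ranks within each group.
R_1 = 28 (n_1 = 5)
R_2 = 39 (n_2 = 5)
R_3 = 24 (n_3 = 3)
Step 3: H = 12/(N(N+1)) * sum(R_i^2/n_i) - 3(N+1)
     = 12/(13*14) * (28^2/5 + 39^2/5 + 24^2/3) - 3*14
     = 0.065934 * 653 - 42
     = 1.054945.
Step 4: Ties present; correction factor C = 1 - 12/(13^3 - 13) = 0.994505. Corrected H = 1.054945 / 0.994505 = 1.060773.
Step 5: Under H0, H ~ chi^2(2); p-value = 0.588377.
Step 6: alpha = 0.05. fail to reject H0.

H = 1.0608, df = 2, p = 0.588377, fail to reject H0.


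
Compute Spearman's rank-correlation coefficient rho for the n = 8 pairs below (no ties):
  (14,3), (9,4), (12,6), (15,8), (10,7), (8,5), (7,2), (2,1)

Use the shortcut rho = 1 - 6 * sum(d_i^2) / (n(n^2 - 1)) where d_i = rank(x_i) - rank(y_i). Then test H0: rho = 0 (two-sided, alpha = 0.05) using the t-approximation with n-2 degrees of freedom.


Step 1: Rank x and y separately (midranks; no ties here).
rank(x): 14->7, 9->4, 12->6, 15->8, 10->5, 8->3, 7->2, 2->1
rank(y): 3->3, 4->4, 6->6, 8->8, 7->7, 5->5, 2->2, 1->1
Step 2: d_i = R_x(i) - R_y(i); compute d_i^2.
  (7-3)^2=16, (4-4)^2=0, (6-6)^2=0, (8-8)^2=0, (5-7)^2=4, (3-5)^2=4, (2-2)^2=0, (1-1)^2=0
sum(d^2) = 24.
Step 3: rho = 1 - 6*24 / (8*(8^2 - 1)) = 1 - 144/504 = 0.714286.
Step 4: Under H0, t = rho * sqrt((n-2)/(1-rho^2)) = 2.5000 ~ t(6).
Step 5: Two-sided p-value from the t-distribution with 6 df = 0.046528.
Step 6: alpha = 0.05. reject H0.

rho = 0.7143, p = 0.046528, reject H0 at alpha = 0.05.


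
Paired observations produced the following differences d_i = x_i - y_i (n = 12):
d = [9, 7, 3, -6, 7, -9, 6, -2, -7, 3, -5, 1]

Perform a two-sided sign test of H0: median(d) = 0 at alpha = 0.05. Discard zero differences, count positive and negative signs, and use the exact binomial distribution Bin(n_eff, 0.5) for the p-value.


Step 1: Discard zero differences. Original n = 12; n_eff = number of nonzero differences = 12.
Nonzero differences (with sign): +9, +7, +3, -6, +7, -9, +6, -2, -7, +3, -5, +1
Step 2: Count signs: positive = 7, negative = 5.
Step 3: Under H0: P(positive) = 0.5, so the number of positives S ~ Bin(12, 0.5).
Step 4: Two-sided exact p-value = sum of Bin(12,0.5) probabilities at or below the observed probability = 0.774414.
Step 5: alpha = 0.05. fail to reject H0.

n_eff = 12, pos = 7, neg = 5, p = 0.774414, fail to reject H0.


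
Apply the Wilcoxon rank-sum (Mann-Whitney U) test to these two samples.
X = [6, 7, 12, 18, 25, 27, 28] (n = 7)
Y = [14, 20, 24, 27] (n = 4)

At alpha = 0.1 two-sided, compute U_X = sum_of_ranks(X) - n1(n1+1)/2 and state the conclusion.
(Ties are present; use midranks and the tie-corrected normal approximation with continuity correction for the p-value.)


Step 1: Combine and sort all 11 observations; assign midranks.
sorted (value, group): (6,X), (7,X), (12,X), (14,Y), (18,X), (20,Y), (24,Y), (25,X), (27,X), (27,Y), (28,X)
ranks: 6->1, 7->2, 12->3, 14->4, 18->5, 20->6, 24->7, 25->8, 27->9.5, 27->9.5, 28->11
Step 2: Rank sum for X: R1 = 1 + 2 + 3 + 5 + 8 + 9.5 + 11 = 39.5.
Step 3: U_X = R1 - n1(n1+1)/2 = 39.5 - 7*8/2 = 39.5 - 28 = 11.5.
       U_Y = n1*n2 - U_X = 28 - 11.5 = 16.5.
Step 4: Ties are present, so use the tie-corrected normal approximation (with continuity correction) for the p-value.
Step 5: p-value = 0.704817; compare to alpha = 0.1. fail to reject H0.

U_X = 11.5, p = 0.704817, fail to reject H0 at alpha = 0.1.


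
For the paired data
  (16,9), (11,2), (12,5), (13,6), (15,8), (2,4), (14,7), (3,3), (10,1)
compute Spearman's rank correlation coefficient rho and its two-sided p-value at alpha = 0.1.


Step 1: Rank x and y separately (midranks; no ties here).
rank(x): 16->9, 11->4, 12->5, 13->6, 15->8, 2->1, 14->7, 3->2, 10->3
rank(y): 9->9, 2->2, 5->5, 6->6, 8->8, 4->4, 7->7, 3->3, 1->1
Step 2: d_i = R_x(i) - R_y(i); compute d_i^2.
  (9-9)^2=0, (4-2)^2=4, (5-5)^2=0, (6-6)^2=0, (8-8)^2=0, (1-4)^2=9, (7-7)^2=0, (2-3)^2=1, (3-1)^2=4
sum(d^2) = 18.
Step 3: rho = 1 - 6*18 / (9*(9^2 - 1)) = 1 - 108/720 = 0.850000.
Step 4: Under H0, t = rho * sqrt((n-2)/(1-rho^2)) = 4.2691 ~ t(7).
Step 5: Two-sided p-value from the t-distribution with 7 df = 0.003705.
Step 6: alpha = 0.1. reject H0.

rho = 0.8500, p = 0.003705, reject H0 at alpha = 0.1.


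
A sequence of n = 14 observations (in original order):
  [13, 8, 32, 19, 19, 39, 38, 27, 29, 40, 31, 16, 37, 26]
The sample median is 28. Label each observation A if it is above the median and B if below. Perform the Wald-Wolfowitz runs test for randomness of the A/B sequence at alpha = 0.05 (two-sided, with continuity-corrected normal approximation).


Step 1: Compute median = 28; label A = above, B = below.
Labels in order: BBABBAABAAABAB  (n_A = 7, n_B = 7)
Step 2: Count runs R = 9.
Step 3: Under H0 (random ordering), E[R] = 2*n_A*n_B/(n_A+n_B) + 1 = 2*7*7/14 + 1 = 8.0000.
        Var[R] = 2*n_A*n_B*(2*n_A*n_B - n_A - n_B) / ((n_A+n_B)^2 * (n_A+n_B-1)) = 8232/2548 = 3.2308.
        SD[R] = 1.7974.
Step 4: Continuity-corrected z = (R - 0.5 - E[R]) / SD[R] = (9 - 0.5 - 8.0000) / 1.7974 = 0.2782.
Step 5: Two-sided p-value via normal approximation = 2*(1 - Phi(|z|)) = 0.780879.
Step 6: alpha = 0.05. fail to reject H0.

R = 9, z = 0.2782, p = 0.780879, fail to reject H0.


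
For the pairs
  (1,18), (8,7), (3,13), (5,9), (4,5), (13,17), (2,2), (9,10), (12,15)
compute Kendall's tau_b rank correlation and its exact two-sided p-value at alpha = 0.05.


Step 1: Enumerate the 36 unordered pairs (i,j) with i<j and classify each by sign(x_j-x_i) * sign(y_j-y_i).
  (1,2):dx=+7,dy=-11->D; (1,3):dx=+2,dy=-5->D; (1,4):dx=+4,dy=-9->D; (1,5):dx=+3,dy=-13->D
  (1,6):dx=+12,dy=-1->D; (1,7):dx=+1,dy=-16->D; (1,8):dx=+8,dy=-8->D; (1,9):dx=+11,dy=-3->D
  (2,3):dx=-5,dy=+6->D; (2,4):dx=-3,dy=+2->D; (2,5):dx=-4,dy=-2->C; (2,6):dx=+5,dy=+10->C
  (2,7):dx=-6,dy=-5->C; (2,8):dx=+1,dy=+3->C; (2,9):dx=+4,dy=+8->C; (3,4):dx=+2,dy=-4->D
  (3,5):dx=+1,dy=-8->D; (3,6):dx=+10,dy=+4->C; (3,7):dx=-1,dy=-11->C; (3,8):dx=+6,dy=-3->D
  (3,9):dx=+9,dy=+2->C; (4,5):dx=-1,dy=-4->C; (4,6):dx=+8,dy=+8->C; (4,7):dx=-3,dy=-7->C
  (4,8):dx=+4,dy=+1->C; (4,9):dx=+7,dy=+6->C; (5,6):dx=+9,dy=+12->C; (5,7):dx=-2,dy=-3->C
  (5,8):dx=+5,dy=+5->C; (5,9):dx=+8,dy=+10->C; (6,7):dx=-11,dy=-15->C; (6,8):dx=-4,dy=-7->C
  (6,9):dx=-1,dy=-2->C; (7,8):dx=+7,dy=+8->C; (7,9):dx=+10,dy=+13->C; (8,9):dx=+3,dy=+5->C
Step 2: C = 23, D = 13, total pairs = 36.
Step 3: tau = (C - D)/(n(n-1)/2) = (23 - 13)/36 = 0.277778.
Step 4: Exact two-sided p-value (enumerate n! = 362880 permutations of y under H0): p = 0.358488.
Step 5: alpha = 0.05. fail to reject H0.

tau_b = 0.2778 (C=23, D=13), p = 0.358488, fail to reject H0.


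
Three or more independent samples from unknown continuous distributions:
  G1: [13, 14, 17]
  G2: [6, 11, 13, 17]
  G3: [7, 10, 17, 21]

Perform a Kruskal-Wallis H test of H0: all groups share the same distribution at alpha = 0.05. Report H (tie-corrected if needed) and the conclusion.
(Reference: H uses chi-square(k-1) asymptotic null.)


Step 1: Combine all N = 11 observations and assign midranks.
sorted (value, group, rank): (6,G2,1), (7,G3,2), (10,G3,3), (11,G2,4), (13,G1,5.5), (13,G2,5.5), (14,G1,7), (17,G1,9), (17,G2,9), (17,G3,9), (21,G3,11)
Step 2: Sum ranks within each group.
R_1 = 21.5 (n_1 = 3)
R_2 = 19.5 (n_2 = 4)
R_3 = 25 (n_3 = 4)
Step 3: H = 12/(N(N+1)) * sum(R_i^2/n_i) - 3(N+1)
     = 12/(11*12) * (21.5^2/3 + 19.5^2/4 + 25^2/4) - 3*12
     = 0.090909 * 405.396 - 36
     = 0.854167.
Step 4: Ties present; correction factor C = 1 - 30/(11^3 - 11) = 0.977273. Corrected H = 0.854167 / 0.977273 = 0.874031.
Step 5: Under H0, H ~ chi^2(2); p-value = 0.645961.
Step 6: alpha = 0.05. fail to reject H0.

H = 0.8740, df = 2, p = 0.645961, fail to reject H0.


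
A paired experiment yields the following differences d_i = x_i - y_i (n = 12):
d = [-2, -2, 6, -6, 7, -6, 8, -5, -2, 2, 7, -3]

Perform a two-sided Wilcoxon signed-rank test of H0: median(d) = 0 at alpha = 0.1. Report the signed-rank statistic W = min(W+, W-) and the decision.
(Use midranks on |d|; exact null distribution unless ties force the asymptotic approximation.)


Step 1: Drop any zero differences (none here) and take |d_i|.
|d| = [2, 2, 6, 6, 7, 6, 8, 5, 2, 2, 7, 3]
Step 2: Midrank |d_i| (ties get averaged ranks).
ranks: |2|->2.5, |2|->2.5, |6|->8, |6|->8, |7|->10.5, |6|->8, |8|->12, |5|->6, |2|->2.5, |2|->2.5, |7|->10.5, |3|->5
Step 3: Attach original signs; sum ranks with positive sign and with negative sign.
W+ = 8 + 10.5 + 12 + 2.5 + 10.5 = 43.5
W- = 2.5 + 2.5 + 8 + 8 + 6 + 2.5 + 5 = 34.5
(Check: W+ + W- = 78 should equal n(n+1)/2 = 78.)
Step 4: Test statistic W = min(W+, W-) = 34.5.
Step 5: Ties in |d|, so use the tie-corrected normal approximation.
        E[W] = n(n+1)/4 = 12*13/4 = 39.
        Tie groups: |d|=2 (t=4), |d|=6 (t=3), |d|=7 (t=2); sum(t^3 - t) = 90.
        Var[W] = n(n+1)(2n+1)/24 - sum(t^3-t)/48 = 3900/24 - 90/48 = 160.625.
        z = (W - E[W]) / sqrt(Var[W]) = (34.5 - 39) / 12.6738 = -0.3551.
        Two-sided p = 2*Phi(z) = 0.722542.
Step 6: alpha = 0.1. fail to reject H0.

W+ = 43.5, W- = 34.5, W = min = 34.5, p = 0.722542, fail to reject H0.


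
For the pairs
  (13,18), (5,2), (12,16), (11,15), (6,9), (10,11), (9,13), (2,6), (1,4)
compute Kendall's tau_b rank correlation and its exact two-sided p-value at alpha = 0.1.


Step 1: Enumerate the 36 unordered pairs (i,j) with i<j and classify each by sign(x_j-x_i) * sign(y_j-y_i).
  (1,2):dx=-8,dy=-16->C; (1,3):dx=-1,dy=-2->C; (1,4):dx=-2,dy=-3->C; (1,5):dx=-7,dy=-9->C
  (1,6):dx=-3,dy=-7->C; (1,7):dx=-4,dy=-5->C; (1,8):dx=-11,dy=-12->C; (1,9):dx=-12,dy=-14->C
  (2,3):dx=+7,dy=+14->C; (2,4):dx=+6,dy=+13->C; (2,5):dx=+1,dy=+7->C; (2,6):dx=+5,dy=+9->C
  (2,7):dx=+4,dy=+11->C; (2,8):dx=-3,dy=+4->D; (2,9):dx=-4,dy=+2->D; (3,4):dx=-1,dy=-1->C
  (3,5):dx=-6,dy=-7->C; (3,6):dx=-2,dy=-5->C; (3,7):dx=-3,dy=-3->C; (3,8):dx=-10,dy=-10->C
  (3,9):dx=-11,dy=-12->C; (4,5):dx=-5,dy=-6->C; (4,6):dx=-1,dy=-4->C; (4,7):dx=-2,dy=-2->C
  (4,8):dx=-9,dy=-9->C; (4,9):dx=-10,dy=-11->C; (5,6):dx=+4,dy=+2->C; (5,7):dx=+3,dy=+4->C
  (5,8):dx=-4,dy=-3->C; (5,9):dx=-5,dy=-5->C; (6,7):dx=-1,dy=+2->D; (6,8):dx=-8,dy=-5->C
  (6,9):dx=-9,dy=-7->C; (7,8):dx=-7,dy=-7->C; (7,9):dx=-8,dy=-9->C; (8,9):dx=-1,dy=-2->C
Step 2: C = 33, D = 3, total pairs = 36.
Step 3: tau = (C - D)/(n(n-1)/2) = (33 - 3)/36 = 0.833333.
Step 4: Exact two-sided p-value (enumerate n! = 362880 permutations of y under H0): p = 0.000854.
Step 5: alpha = 0.1. reject H0.

tau_b = 0.8333 (C=33, D=3), p = 0.000854, reject H0.


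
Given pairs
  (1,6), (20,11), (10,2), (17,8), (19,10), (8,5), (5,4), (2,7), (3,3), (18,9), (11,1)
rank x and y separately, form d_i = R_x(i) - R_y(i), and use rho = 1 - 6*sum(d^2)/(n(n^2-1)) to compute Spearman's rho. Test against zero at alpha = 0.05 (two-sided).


Step 1: Rank x and y separately (midranks; no ties here).
rank(x): 1->1, 20->11, 10->6, 17->8, 19->10, 8->5, 5->4, 2->2, 3->3, 18->9, 11->7
rank(y): 6->6, 11->11, 2->2, 8->8, 10->10, 5->5, 4->4, 7->7, 3->3, 9->9, 1->1
Step 2: d_i = R_x(i) - R_y(i); compute d_i^2.
  (1-6)^2=25, (11-11)^2=0, (6-2)^2=16, (8-8)^2=0, (10-10)^2=0, (5-5)^2=0, (4-4)^2=0, (2-7)^2=25, (3-3)^2=0, (9-9)^2=0, (7-1)^2=36
sum(d^2) = 102.
Step 3: rho = 1 - 6*102 / (11*(11^2 - 1)) = 1 - 612/1320 = 0.536364.
Step 4: Under H0, t = rho * sqrt((n-2)/(1-rho^2)) = 1.9065 ~ t(9).
Step 5: Two-sided p-value from the t-distribution with 9 df = 0.088953.
Step 6: alpha = 0.05. fail to reject H0.

rho = 0.5364, p = 0.088953, fail to reject H0 at alpha = 0.05.


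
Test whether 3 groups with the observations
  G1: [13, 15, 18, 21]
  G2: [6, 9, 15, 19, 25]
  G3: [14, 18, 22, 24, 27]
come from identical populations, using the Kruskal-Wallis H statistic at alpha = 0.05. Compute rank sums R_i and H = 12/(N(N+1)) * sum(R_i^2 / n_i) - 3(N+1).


Step 1: Combine all N = 14 observations and assign midranks.
sorted (value, group, rank): (6,G2,1), (9,G2,2), (13,G1,3), (14,G3,4), (15,G1,5.5), (15,G2,5.5), (18,G1,7.5), (18,G3,7.5), (19,G2,9), (21,G1,10), (22,G3,11), (24,G3,12), (25,G2,13), (27,G3,14)
Step 2: Sum ranks within each group.
R_1 = 26 (n_1 = 4)
R_2 = 30.5 (n_2 = 5)
R_3 = 48.5 (n_3 = 5)
Step 3: H = 12/(N(N+1)) * sum(R_i^2/n_i) - 3(N+1)
     = 12/(14*15) * (26^2/4 + 30.5^2/5 + 48.5^2/5) - 3*15
     = 0.057143 * 825.5 - 45
     = 2.171429.
Step 4: Ties present; correction factor C = 1 - 12/(14^3 - 14) = 0.995604. Corrected H = 2.171429 / 0.995604 = 2.181015.
Step 5: Under H0, H ~ chi^2(2); p-value = 0.336046.
Step 6: alpha = 0.05. fail to reject H0.

H = 2.1810, df = 2, p = 0.336046, fail to reject H0.


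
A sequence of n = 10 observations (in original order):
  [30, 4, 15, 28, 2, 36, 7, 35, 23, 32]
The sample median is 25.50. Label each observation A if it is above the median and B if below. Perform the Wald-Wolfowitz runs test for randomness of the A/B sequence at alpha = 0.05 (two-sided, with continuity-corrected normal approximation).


Step 1: Compute median = 25.50; label A = above, B = below.
Labels in order: ABBABABABA  (n_A = 5, n_B = 5)
Step 2: Count runs R = 9.
Step 3: Under H0 (random ordering), E[R] = 2*n_A*n_B/(n_A+n_B) + 1 = 2*5*5/10 + 1 = 6.0000.
        Var[R] = 2*n_A*n_B*(2*n_A*n_B - n_A - n_B) / ((n_A+n_B)^2 * (n_A+n_B-1)) = 2000/900 = 2.2222.
        SD[R] = 1.4907.
Step 4: Continuity-corrected z = (R - 0.5 - E[R]) / SD[R] = (9 - 0.5 - 6.0000) / 1.4907 = 1.6771.
Step 5: Two-sided p-value via normal approximation = 2*(1 - Phi(|z|)) = 0.093533.
Step 6: alpha = 0.05. fail to reject H0.

R = 9, z = 1.6771, p = 0.093533, fail to reject H0.


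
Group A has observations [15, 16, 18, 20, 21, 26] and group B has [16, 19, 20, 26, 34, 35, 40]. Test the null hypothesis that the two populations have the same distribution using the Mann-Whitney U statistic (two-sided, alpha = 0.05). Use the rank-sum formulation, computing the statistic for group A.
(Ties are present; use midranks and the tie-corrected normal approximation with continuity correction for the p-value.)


Step 1: Combine and sort all 13 observations; assign midranks.
sorted (value, group): (15,X), (16,X), (16,Y), (18,X), (19,Y), (20,X), (20,Y), (21,X), (26,X), (26,Y), (34,Y), (35,Y), (40,Y)
ranks: 15->1, 16->2.5, 16->2.5, 18->4, 19->5, 20->6.5, 20->6.5, 21->8, 26->9.5, 26->9.5, 34->11, 35->12, 40->13
Step 2: Rank sum for X: R1 = 1 + 2.5 + 4 + 6.5 + 8 + 9.5 = 31.5.
Step 3: U_X = R1 - n1(n1+1)/2 = 31.5 - 6*7/2 = 31.5 - 21 = 10.5.
       U_Y = n1*n2 - U_X = 42 - 10.5 = 31.5.
Step 4: Ties are present, so use the tie-corrected normal approximation (with continuity correction) for the p-value.
Step 5: p-value = 0.151431; compare to alpha = 0.05. fail to reject H0.

U_X = 10.5, p = 0.151431, fail to reject H0 at alpha = 0.05.
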